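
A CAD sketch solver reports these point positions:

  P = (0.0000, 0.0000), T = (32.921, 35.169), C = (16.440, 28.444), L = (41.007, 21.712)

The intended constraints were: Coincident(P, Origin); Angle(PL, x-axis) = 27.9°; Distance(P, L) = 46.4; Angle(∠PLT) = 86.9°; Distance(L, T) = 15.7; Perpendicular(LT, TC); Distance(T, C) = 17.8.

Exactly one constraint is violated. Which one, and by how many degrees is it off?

Perpendicular(LT, TC) — off by 8.80°.

P = (0.00, 0.00) ✓; PL at 27.90° ✓; |PL| = 46.40 ✓; ∠PLT = 86.90° ✓; |LT| = 15.70 ✓; ∠(LT, TC) = 81.20° ✗; |TC| = 17.80 ✓.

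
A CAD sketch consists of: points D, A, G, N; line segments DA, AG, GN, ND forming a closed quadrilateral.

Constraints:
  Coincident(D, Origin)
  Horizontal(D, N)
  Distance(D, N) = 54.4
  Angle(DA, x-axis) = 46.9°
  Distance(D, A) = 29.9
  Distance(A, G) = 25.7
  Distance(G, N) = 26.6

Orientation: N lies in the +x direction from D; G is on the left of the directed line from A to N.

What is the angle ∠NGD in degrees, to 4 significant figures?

79.85°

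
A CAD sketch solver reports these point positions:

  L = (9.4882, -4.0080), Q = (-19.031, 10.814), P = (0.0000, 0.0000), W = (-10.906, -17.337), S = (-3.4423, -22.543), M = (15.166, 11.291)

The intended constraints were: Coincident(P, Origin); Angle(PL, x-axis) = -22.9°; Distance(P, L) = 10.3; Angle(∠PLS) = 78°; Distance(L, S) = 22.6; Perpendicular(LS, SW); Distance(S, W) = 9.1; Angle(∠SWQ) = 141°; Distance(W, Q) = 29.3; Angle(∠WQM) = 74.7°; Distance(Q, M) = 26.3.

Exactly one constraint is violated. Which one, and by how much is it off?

Distance(Q, M) = 26.3 — off by 7.90.

P = (0.00, 0.00) ✓; PL at -22.90° ✓; |PL| = 10.30 ✓; ∠PLS = 78.00° ✓; |LS| = 22.60 ✓; ∠(LS, SW) = 90.00° ✓; |SW| = 9.100 ✓; ∠SWQ = 141.0° ✓; |WQ| = 29.30 ✓; ∠WQM = 74.70° ✓; |QM| = 34.20 ✗.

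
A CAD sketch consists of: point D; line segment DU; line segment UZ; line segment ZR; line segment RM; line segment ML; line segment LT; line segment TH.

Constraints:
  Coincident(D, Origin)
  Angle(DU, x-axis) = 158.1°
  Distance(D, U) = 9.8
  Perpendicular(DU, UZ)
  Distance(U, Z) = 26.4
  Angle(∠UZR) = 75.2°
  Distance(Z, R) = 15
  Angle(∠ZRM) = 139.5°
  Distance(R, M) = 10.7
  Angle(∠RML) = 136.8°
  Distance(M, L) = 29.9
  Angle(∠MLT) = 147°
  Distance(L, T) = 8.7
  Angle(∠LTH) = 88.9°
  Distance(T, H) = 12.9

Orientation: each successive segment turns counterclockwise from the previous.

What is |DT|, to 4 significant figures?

22.32

∠RML = 136.8° gives ML at 76.60° from the x-axis; with |ML| = 29.9, L = (11.81, 12.28). ∠MLT = 147.0° gives LT at 109.6° from the x-axis; with |LT| = 8.7, T = (8.889, 20.48). Then |DT| = |T − D| = 22.32.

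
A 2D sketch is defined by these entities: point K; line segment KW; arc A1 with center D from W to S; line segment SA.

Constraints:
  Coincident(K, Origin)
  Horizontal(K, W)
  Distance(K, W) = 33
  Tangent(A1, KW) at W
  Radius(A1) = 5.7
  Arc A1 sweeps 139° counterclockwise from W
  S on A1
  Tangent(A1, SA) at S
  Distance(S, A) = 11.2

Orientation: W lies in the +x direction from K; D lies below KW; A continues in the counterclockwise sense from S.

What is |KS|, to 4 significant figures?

30.92

The tangent condition forces DW to be normal to KW, so D = W + (0, -5.7) = (33.00, -5.700). On A1, W sits at bearing 90° from D; a 139° counterclockwise sweep puts S at bearing 229°, so S = D + 5.7·(cos 229°, sin 229°) = (29.26, -10.00). Then |KS| = |S − K| = 30.92.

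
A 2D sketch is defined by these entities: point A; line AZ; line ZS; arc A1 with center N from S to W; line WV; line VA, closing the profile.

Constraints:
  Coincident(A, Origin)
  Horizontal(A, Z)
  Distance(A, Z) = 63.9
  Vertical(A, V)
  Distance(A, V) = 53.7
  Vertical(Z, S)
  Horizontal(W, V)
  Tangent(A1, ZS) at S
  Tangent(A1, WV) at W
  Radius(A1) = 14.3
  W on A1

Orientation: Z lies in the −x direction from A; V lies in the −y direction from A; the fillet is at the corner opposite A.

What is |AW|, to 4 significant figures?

73.10

A is at the origin; A and Z share the same y with |AZ| = 63.9 and Z on the −x side, so Z = (-63.90, 0.000). A and V share the same x with |AV| = 53.7 and V on the −y side, so V = (0.000, -53.70). The virtual corner opposite A is at (-63.90, -53.70). The tangent condition forces NS to be normal to ZS and since A1 is tangent to WV there, NW ⟂ WV, with radius 14.3, so the center N sits 14.3 in from both sides at N = (-49.60, -39.40). That places the tangent points at S = (-63.90, -39.40) on ZS and W = (-49.60, -53.70) on WV. Then |AW| = |W − A| = 73.10.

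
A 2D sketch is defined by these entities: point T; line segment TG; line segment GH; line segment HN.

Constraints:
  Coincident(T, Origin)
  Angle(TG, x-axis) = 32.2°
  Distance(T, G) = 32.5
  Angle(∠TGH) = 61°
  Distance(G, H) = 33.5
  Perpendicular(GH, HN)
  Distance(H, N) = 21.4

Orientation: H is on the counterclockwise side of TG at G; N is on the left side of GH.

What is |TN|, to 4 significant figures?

19.08

∠TGH = 61.0°, so GH runs at 32.2° + (180° − 61.0°) = 151.2° from the x-axis; with |GH| = 33.5, H = G + 33.5·(cos 151.2°, sin 151.2°) = (-1.855, 33.46). The perpendicularity gives HN at right angles to GH; with |HN| = 21.4 on the left of GH, N = H + 21.4·(-0.4818, -0.8763) = (-12.16, 14.70). Then |TN| = |N − T| = 19.08.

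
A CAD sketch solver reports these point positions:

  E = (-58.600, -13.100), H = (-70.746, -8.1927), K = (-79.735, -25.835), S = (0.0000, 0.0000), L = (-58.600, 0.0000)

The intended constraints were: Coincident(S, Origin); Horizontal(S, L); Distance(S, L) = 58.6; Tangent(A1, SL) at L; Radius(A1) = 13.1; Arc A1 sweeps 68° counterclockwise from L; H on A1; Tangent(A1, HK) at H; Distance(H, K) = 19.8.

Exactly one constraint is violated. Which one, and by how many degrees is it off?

Tangent(A1, HK) at H — off by 5.00°.

S = (0.00, 0.00) ✓; S.y = 0.00, L.y = 0.00 ✓; |SL| = 58.60 ✓; ∠(EL, LS) = 90.00° ✓; |EL| = 13.10 ✓; bearing(E→H) − bearing(E→L) = 68.00° ✓; |EH| = 13.10 ✓; ∠(EH, HK) = 95.00° ✗; |HK| = 19.80 ✓.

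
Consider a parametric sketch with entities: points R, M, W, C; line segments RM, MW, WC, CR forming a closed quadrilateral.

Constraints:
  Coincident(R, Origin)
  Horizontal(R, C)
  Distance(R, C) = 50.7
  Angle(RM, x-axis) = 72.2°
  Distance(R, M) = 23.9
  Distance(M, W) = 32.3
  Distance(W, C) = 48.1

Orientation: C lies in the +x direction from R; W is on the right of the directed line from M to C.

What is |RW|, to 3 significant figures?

9.96

Checks: |MW| = 32.30 ✓; |WC| = 48.10 ✓.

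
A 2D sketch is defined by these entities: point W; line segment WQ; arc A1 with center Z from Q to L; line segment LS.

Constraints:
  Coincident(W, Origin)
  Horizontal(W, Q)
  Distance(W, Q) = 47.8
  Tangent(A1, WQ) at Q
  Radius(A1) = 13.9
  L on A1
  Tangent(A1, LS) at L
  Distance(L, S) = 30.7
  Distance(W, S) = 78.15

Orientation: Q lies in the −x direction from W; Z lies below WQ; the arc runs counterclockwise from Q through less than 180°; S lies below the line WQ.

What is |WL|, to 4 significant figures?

62.76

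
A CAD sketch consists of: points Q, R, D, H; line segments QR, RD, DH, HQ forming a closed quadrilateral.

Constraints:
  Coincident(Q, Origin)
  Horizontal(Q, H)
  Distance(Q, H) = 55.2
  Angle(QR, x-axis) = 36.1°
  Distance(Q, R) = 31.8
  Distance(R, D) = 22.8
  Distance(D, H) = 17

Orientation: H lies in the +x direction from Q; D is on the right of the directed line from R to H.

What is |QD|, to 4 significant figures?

38.20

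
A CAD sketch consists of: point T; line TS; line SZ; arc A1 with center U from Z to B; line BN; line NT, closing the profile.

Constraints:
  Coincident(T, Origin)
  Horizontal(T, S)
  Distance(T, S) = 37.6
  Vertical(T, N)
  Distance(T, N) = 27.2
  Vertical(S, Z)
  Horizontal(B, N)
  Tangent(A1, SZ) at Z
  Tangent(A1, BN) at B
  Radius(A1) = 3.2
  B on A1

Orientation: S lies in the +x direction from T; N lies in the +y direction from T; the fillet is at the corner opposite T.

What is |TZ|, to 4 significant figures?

44.61

T is at the origin; T and S share the same y with |TS| = 37.6 and S on the +x side, so S = (37.60, 0.000). T and N share the same x with |TN| = 27.2 and N on the +y side, so N = (0.000, 27.20). The virtual corner opposite T is at (37.60, 27.20). Tangency of A1 to SZ means the radius UZ is perpendicular to SZ and A1 meets BN tangentially, so UB is at right angles to BN, with radius 3.2, so the center U sits 3.2 in from both sides at U = (34.40, 24.00). That places the tangent points at Z = (37.60, 24.00) on SZ and B = (34.40, 27.20) on BN. Then |TZ| = |Z − T| = 44.61.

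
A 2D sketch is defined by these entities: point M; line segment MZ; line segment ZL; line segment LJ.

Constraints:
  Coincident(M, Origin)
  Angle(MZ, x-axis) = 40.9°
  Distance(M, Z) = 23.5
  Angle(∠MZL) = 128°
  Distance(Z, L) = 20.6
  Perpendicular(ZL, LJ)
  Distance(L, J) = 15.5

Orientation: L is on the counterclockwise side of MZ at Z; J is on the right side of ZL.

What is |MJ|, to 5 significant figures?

48.857

M is at the origin; MZ runs at 40.9° with length 23.5, so Z = 23.5·(cos 40.9°, sin 40.9°) = (17.763, 15.386). ∠MZL = 128.0°, so ZL runs at 40.9° + (180° − 128.0°) = 92.900° from the x-axis; with |ZL| = 20.6, L = Z + 20.6·(cos 92.900°, sin 92.900°) = (16.720, 35.960). The perpendicularity gives LJ at right angles to ZL; with |LJ| = 15.5 on the right of ZL, J = L + 15.5·(0.99872, 0.050593) = (32.200, 36.744). Then |MJ| = |J − M| = 48.857.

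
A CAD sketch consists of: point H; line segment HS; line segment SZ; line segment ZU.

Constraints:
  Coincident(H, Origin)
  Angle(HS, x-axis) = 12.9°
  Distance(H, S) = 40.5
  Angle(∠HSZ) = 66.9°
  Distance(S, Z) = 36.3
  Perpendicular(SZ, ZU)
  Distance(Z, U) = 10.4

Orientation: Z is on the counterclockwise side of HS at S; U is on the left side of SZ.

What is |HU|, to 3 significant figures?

33.7

H is at the origin; HS runs at 12.9° with length 40.5, so S = 40.5·(cos 12.9°, sin 12.9°) = (39.5, 9.04). ∠HSZ = 66.9°, so SZ runs at 12.9° + (180° − 66.9°) = 126° from the x-axis; with |SZ| = 36.3, Z = S + 36.3·(cos 126°, sin 126°) = (18.1, 38.4). The perpendicularity gives ZU at right angles to SZ; with |ZU| = 10.4 on the left of SZ, U = Z + 10.4·(-0.809, -0.588) = (9.73, 32.3). Then |HU| = |U − H| = 33.7.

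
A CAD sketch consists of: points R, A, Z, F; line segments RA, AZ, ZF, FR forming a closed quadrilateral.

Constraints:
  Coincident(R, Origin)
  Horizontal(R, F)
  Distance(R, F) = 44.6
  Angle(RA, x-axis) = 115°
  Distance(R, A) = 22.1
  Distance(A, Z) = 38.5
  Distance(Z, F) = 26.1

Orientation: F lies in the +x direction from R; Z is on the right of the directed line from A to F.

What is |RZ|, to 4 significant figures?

20.04

Checks: |AZ| = 38.50 ✓; |ZF| = 26.10 ✓.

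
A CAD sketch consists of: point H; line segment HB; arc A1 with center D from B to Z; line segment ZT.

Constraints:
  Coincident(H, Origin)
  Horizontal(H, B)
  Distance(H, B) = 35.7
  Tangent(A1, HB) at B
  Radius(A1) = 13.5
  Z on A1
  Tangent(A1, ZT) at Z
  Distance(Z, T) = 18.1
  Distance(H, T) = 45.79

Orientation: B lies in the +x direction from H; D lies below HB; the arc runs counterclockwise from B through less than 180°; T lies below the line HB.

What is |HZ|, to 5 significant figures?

29.357

H is at the origin; HB is horizontal with |HB| = 35.7 and B on the +x side, so B = (35.700, 0.0000). A1 meets HB tangentially, so DB is at right angles to HB, so D = B + (0, -13.5) = (35.700, -13.500). Since DZ ⟂ ZT (tangency), |DT| = √(13.5² + 18.1²) = 22.580 regardless of where Z sits on A1. So T lies on both circle(H, 45.79) and circle(D, 22.580); the below-HB intersection is T = (29.331, -35.163). Z is the foot of the tangent from T: Z = (23.041, -18.191).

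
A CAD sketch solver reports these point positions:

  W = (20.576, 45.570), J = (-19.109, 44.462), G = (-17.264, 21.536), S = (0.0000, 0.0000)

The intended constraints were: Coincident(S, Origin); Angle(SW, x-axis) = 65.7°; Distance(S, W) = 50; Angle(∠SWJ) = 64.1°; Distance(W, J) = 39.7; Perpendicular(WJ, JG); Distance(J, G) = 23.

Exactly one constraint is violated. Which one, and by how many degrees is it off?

Perpendicular(WJ, JG) — off by 3.00°.

S = (0.00, 0.00) ✓; SW at 65.70° ✓; |SW| = 50.00 ✓; ∠SWJ = 64.10° ✓; |WJ| = 39.70 ✓; ∠(WJ, JG) = 93.00° ✗; |JG| = 23.00 ✓.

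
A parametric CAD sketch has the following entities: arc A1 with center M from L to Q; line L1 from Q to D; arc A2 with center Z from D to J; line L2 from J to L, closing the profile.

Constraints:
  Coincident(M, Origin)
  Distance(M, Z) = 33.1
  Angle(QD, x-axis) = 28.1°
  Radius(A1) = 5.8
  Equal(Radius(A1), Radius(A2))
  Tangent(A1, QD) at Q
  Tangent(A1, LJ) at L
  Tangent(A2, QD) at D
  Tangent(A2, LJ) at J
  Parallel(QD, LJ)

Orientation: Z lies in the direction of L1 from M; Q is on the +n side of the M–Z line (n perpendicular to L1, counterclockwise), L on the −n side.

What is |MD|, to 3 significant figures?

33.6

The slot axis is L1's direction at 28.1°, so u = (cos 28.1°, sin 28.1°) = (0.882, 0.471) and n = (−sin 28.1°, cos 28.1°) = (-0.471, 0.882). M is at the origin and Z lies 33.1 along u from M, so Z = 33.1·u = (29.2, 15.6). Tangency of A1 to both parallel lines with radius 5.8 puts Q and L at M ± 5.8·n: Q = (-2.73, 5.12), L = (2.73, -5.12). Equal radii place D and J the same way about Z: D = Z + 5.8·n = (26.5, 20.7), J = Z − 5.8·n = (31.9, 10.5). Then |MD| = |D − M| = 33.6.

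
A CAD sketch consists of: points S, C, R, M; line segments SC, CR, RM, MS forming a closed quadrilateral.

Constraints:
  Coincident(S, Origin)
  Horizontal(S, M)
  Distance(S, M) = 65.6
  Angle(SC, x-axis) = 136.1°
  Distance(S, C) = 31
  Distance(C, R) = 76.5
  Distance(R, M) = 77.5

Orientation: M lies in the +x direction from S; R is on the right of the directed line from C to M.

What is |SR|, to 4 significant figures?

49.92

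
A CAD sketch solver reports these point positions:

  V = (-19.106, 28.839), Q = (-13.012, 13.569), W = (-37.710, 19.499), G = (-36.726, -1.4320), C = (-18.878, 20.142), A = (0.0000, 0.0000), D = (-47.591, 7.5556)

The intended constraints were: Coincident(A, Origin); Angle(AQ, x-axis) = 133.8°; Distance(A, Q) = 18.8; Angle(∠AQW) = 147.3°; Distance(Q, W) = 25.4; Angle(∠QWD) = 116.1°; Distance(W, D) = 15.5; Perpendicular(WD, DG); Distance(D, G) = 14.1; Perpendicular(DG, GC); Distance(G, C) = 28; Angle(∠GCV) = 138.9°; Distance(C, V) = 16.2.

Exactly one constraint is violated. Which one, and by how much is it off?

Distance(C, V) = 16.2 — off by 7.50.

A = (0.00, 0.00) ✓; AQ at 133.8° ✓; |AQ| = 18.80 ✓; ∠AQW = 147.3° ✓; |QW| = 25.40 ✓; ∠QWD = 116.1° ✓; |WD| = 15.50 ✓; ∠(WD, DG) = 90.00° ✓; |DG| = 14.10 ✓; ∠(DG, GC) = 90.00° ✓; |GC| = 28.00 ✓; ∠GCV = 138.9° ✓; |CV| = 8.700 ✗.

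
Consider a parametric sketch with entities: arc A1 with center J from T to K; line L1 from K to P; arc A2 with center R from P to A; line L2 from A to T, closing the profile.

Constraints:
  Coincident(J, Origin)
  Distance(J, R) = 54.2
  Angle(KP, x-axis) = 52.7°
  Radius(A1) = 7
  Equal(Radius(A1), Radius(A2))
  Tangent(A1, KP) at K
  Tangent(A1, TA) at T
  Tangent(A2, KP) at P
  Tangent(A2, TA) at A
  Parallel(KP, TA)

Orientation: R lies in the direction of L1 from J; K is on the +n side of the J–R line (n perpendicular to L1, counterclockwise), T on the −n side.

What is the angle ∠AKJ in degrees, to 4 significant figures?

75.52°

The slot axis is L1's direction at 52.7°, so u = (cos 52.7°, sin 52.7°) = (0.6060, 0.7955) and n = (−sin 52.7°, cos 52.7°) = (-0.7955, 0.6060). J is at the origin and R lies 54.2 along u from J, so R = 54.2·u = (32.84, 43.11). Tangency of A1 to both parallel lines with radius 7.0 puts K and T at J ± 7.0·n: K = (-5.568, 4.242), T = (5.568, -4.242). Equal radii place P and A the same way about R: P = R + 7.0·n = (27.28, 47.36), A = R − 7.0·n = (38.41, 38.87). Then cos ∠AKJ = KA·KJ / (|KA||KJ|), giving 75.52°.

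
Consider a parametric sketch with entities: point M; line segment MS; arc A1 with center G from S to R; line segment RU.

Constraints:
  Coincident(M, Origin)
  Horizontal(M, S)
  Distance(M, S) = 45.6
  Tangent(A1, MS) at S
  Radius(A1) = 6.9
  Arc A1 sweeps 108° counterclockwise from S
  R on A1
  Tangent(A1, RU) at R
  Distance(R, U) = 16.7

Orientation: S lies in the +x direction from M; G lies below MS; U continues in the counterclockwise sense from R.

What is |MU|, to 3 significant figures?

50.7

M is at the origin; M and S share the same y with |MS| = 45.6 and S on the +x side, so S = (45.6, 0.00). Tangency of A1 to MS means the radius GS is perpendicular to MS, so G = S + (0, -6.9) = (45.6, -6.90). On A1, S sits at bearing 90° from G; a 108° counterclockwise sweep puts R at bearing 198°, so R = G + 6.9·(cos 198°, sin 198°) = (39.0, -9.03). The tangent condition forces GR to be normal to RU, so RU runs along (−sin 198°, cos 198°); with |RU| = 16.7, U = (44.2, -24.9). Then |MU| = |U − M| = 50.7.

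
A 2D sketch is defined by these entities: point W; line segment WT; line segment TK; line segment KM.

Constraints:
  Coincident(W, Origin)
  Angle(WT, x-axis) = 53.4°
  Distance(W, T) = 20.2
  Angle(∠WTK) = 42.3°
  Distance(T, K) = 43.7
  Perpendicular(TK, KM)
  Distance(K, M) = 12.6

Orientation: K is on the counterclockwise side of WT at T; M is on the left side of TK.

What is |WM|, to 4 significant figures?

28.78

W is at the origin; WT runs at 53.4° with length 20.2, so T = 20.2·(cos 53.4°, sin 53.4°) = (12.04, 16.22). ∠WTK = 42.3°, so TK runs at 53.4° + (180° − 42.3°) = 191.1° from the x-axis; with |TK| = 43.7, K = T + 43.7·(cos 191.1°, sin 191.1°) = (-30.84, 7.804). TK is perpendicular to KM; with |KM| = 12.6 on the left of TK, M = K + 12.6·(0.1925, -0.9813) = (-28.41, -4.561). Then |WM| = |M − W| = 28.78.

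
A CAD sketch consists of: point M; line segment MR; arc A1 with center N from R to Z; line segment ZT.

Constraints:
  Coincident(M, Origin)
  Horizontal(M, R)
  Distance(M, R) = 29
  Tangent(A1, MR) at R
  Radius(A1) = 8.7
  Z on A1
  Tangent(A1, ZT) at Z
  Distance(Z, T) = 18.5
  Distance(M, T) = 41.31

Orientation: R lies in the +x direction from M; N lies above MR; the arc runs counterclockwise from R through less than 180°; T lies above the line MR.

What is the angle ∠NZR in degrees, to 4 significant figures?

32.80°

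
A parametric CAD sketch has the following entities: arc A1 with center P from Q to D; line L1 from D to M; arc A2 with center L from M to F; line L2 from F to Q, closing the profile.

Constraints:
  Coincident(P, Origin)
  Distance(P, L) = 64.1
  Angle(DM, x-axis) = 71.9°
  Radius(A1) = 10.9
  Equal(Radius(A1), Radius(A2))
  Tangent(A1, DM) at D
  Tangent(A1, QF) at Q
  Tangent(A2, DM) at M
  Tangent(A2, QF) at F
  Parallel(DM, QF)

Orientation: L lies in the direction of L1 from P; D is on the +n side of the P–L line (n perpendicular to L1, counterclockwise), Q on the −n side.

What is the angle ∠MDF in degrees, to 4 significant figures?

18.78°

The slot axis is L1's direction at 71.9°, so u = (cos 71.9°, sin 71.9°) = (0.3107, 0.9505) and n = (−sin 71.9°, cos 71.9°) = (-0.9505, 0.3107). P is at the origin and L lies 64.1 along u from P, so L = 64.1·u = (19.91, 60.93). Tangency of A1 to both parallel lines with radius 10.9 puts D and Q at P ± 10.9·n: D = (-10.36, 3.386), Q = (10.36, -3.386). Equal radii place M and F the same way about L: M = L + 10.9·n = (9.554, 64.31), F = L − 10.9·n = (30.27, 57.54). Then cos ∠MDF = DM·DF / (|DM||DF|), giving 18.78°.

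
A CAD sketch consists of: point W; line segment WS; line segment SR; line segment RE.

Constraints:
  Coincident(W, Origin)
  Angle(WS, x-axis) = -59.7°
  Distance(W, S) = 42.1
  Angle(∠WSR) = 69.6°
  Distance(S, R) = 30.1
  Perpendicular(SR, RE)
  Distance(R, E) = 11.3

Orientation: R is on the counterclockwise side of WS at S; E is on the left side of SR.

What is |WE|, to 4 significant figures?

32.11

∠WSR = 69.6°, so SR runs at -59.7° + (180° − 69.6°) = 50.70° from the x-axis; with |SR| = 30.1, R = S + 30.1·(cos 50.70°, sin 50.70°) = (40.31, -13.06). The perpendicularity gives RE at right angles to SR; with |RE| = 11.3 on the left of SR, E = R + 11.3·(-0.7738, 0.6334) = (31.56, -5.899). Then |WE| = |E − W| = 32.11.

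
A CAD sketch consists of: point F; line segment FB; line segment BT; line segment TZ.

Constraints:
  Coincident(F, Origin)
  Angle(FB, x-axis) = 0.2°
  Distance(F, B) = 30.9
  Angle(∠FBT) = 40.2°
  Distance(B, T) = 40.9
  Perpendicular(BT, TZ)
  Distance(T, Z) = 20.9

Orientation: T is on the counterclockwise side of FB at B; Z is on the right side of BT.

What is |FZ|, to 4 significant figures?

44.36

∠FBT = 40.2°, so BT runs at 0.2° + (180° − 40.2°) = 140.0° from the x-axis; with |BT| = 40.9, T = B + 40.9·(cos 140.0°, sin 140.0°) = (-0.4314, 26.40). BT ⟂ TZ; with |TZ| = 20.9 on the right of BT, Z = T + 20.9·(0.6428, 0.7660) = (13.00, 42.41). Then |FZ| = |Z − F| = 44.36.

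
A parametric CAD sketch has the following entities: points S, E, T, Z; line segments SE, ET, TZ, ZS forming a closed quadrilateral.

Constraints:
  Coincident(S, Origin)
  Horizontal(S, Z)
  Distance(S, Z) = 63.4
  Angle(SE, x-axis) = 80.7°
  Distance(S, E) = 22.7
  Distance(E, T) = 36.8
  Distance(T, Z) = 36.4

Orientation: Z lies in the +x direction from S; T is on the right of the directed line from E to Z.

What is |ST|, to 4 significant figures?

28.03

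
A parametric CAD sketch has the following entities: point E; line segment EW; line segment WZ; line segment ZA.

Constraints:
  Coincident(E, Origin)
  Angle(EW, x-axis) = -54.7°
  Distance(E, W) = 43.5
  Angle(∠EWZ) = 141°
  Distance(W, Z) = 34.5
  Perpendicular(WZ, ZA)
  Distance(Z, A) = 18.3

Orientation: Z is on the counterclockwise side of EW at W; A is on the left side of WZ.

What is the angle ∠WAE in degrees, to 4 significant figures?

35.51°

E is at the origin; EW runs at -54.7° with length 43.5, so W = 43.5·(cos -54.7°, sin -54.7°) = (25.14, -35.50). ∠EWZ = 141.0°, so WZ runs at -54.7° + (180° − 141.0°) = -15.70° from the x-axis; with |WZ| = 34.5, Z = W + 34.5·(cos -15.70°, sin -15.70°) = (58.35, -44.84). The perpendicularity gives ZA at right angles to WZ; with |ZA| = 18.3 on the left of WZ, A = Z + 18.3·(0.2706, 0.9627) = (63.30, -27.22). Then cos ∠WAE = AW·AE / (|AW||AE|), giving 35.51°.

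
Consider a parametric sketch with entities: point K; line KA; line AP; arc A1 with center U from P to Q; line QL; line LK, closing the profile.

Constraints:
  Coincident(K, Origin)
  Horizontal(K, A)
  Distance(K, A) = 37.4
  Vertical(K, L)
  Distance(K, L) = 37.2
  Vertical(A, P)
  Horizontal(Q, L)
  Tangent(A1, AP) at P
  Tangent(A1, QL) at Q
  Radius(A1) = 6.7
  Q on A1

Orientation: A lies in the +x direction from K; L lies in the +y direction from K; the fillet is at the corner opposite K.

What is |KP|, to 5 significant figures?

48.260

K is at the origin; KA is horizontal with |KA| = 37.4 and A on the +x side, so A = (37.400, 0.0000). KL is vertical with |KL| = 37.2 and L on the +y side, so L = (0.0000, 37.200). The virtual corner opposite K is at (37.400, 37.200). Since A1 is tangent to AP there, UP ⟂ AP and the tangent condition forces UQ to be normal to QL, with radius 6.7, so the center U sits 6.7 in from both sides at U = (30.700, 30.500). That places the tangent points at P = (37.400, 30.500) on AP and Q = (30.700, 37.200) on QL. Then |KP| = |P − K| = 48.260.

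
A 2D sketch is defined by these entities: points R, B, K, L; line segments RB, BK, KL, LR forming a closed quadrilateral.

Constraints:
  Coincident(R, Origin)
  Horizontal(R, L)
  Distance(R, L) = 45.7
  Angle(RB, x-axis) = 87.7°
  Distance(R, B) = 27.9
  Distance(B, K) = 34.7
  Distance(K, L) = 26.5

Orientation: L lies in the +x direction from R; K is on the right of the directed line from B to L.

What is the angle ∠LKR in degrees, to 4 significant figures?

171.2°

Checks: |BK| = 34.70 ✓; |KL| = 26.50 ✓.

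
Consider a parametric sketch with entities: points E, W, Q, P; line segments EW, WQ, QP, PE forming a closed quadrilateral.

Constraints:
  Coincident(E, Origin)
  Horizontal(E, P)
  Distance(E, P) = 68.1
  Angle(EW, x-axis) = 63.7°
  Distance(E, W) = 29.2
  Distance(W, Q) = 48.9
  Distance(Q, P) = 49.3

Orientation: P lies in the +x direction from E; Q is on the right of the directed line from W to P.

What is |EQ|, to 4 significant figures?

32.04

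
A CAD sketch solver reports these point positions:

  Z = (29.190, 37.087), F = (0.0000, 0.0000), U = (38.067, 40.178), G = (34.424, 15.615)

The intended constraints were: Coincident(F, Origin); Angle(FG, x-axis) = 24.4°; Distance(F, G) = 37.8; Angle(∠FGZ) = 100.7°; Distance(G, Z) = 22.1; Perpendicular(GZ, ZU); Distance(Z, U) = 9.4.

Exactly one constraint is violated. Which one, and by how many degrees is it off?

Perpendicular(GZ, ZU) — off by 5.50°.

F = (0.00, 0.00) ✓; FG at 24.40° ✓; |FG| = 37.80 ✓; ∠FGZ = 100.7° ✓; |GZ| = 22.10 ✓; ∠(GZ, ZU) = 84.50° ✗; |ZU| = 9.400 ✓.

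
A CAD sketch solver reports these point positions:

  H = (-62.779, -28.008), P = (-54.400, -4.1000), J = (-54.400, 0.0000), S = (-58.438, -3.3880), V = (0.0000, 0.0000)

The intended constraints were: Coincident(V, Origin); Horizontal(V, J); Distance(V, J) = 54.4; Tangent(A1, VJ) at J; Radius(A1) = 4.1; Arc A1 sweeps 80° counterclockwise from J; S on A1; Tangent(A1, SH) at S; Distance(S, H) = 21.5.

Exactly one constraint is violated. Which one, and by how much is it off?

Distance(S, H) = 21.5 — off by 3.50.

V = (0.00, 0.00) ✓; V.y = 0.00, J.y = 0.00 ✓; |VJ| = 54.40 ✓; ∠(PJ, JV) = 90.00° ✓; |PJ| = 4.100 ✓; bearing(P→S) − bearing(P→J) = 80.00° ✓; |PS| = 4.100 ✓; ∠(PS, SH) = 90.00° ✓; |SH| = 25.00 ✗.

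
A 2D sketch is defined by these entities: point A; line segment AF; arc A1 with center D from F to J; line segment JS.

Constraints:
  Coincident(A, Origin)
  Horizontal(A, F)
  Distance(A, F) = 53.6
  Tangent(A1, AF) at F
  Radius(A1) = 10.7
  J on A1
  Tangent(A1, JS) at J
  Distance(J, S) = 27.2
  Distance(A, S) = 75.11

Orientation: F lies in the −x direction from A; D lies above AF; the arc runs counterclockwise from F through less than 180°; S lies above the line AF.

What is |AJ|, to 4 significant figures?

49.43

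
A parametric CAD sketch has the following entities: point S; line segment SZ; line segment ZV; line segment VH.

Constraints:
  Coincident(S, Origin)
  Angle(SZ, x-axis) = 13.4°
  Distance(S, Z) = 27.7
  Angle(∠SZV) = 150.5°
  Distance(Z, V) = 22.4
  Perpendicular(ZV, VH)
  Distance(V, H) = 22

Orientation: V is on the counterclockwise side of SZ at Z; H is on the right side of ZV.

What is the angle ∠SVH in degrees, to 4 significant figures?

106.3°

S is at the origin; SZ runs at 13.4° with length 27.7, so Z = 27.7·(cos 13.4°, sin 13.4°) = (26.95, 6.419). ∠SZV = 150.5°, so ZV runs at 13.4° + (180° − 150.5°) = 42.90° from the x-axis; with |ZV| = 22.4, V = Z + 22.4·(cos 42.90°, sin 42.90°) = (43.35, 21.67). ZV is perpendicular to VH; with |VH| = 22.0 on the right of ZV, H = V + 22.0·(0.6807, -0.7325) = (58.33, 5.552). Then cos ∠SVH = VS·VH / (|VS||VH|), giving 106.3°.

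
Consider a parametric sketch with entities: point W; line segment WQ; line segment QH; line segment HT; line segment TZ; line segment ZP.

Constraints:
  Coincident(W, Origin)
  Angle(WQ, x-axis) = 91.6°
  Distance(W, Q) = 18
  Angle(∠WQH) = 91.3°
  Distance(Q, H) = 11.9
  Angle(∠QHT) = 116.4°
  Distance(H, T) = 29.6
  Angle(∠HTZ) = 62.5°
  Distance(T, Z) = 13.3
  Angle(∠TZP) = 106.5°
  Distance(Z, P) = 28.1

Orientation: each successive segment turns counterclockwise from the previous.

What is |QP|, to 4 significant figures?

4.382

W is at the origin; WQ runs at 91.6° with length 18.0, so Q = (-0.5026, 17.99). ∠WQH = 91.3° gives QH at -179.7° from the x-axis; with |QH| = 11.9, H = (-12.40, 17.93). ∠QHT = 116.4° gives HT at -116.1° from the x-axis; with |HT| = 29.6, T = (-25.42, -8.651). ∠HTZ = 62.5° gives TZ at 1.400° from the x-axis; with |TZ| = 13.3, Z = (-12.13, -8.326). ∠TZP = 106.5° gives ZP at 74.90° from the x-axis; with |ZP| = 28.1, P = (-4.808, 18.80). Then |QP| = |P − Q| = 4.382.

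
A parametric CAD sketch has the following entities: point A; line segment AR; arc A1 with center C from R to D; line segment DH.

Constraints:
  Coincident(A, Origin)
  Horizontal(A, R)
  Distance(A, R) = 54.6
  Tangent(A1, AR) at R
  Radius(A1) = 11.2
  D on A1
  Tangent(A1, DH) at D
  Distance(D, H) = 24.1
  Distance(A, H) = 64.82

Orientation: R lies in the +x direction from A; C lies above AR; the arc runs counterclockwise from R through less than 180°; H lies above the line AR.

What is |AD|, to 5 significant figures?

66.510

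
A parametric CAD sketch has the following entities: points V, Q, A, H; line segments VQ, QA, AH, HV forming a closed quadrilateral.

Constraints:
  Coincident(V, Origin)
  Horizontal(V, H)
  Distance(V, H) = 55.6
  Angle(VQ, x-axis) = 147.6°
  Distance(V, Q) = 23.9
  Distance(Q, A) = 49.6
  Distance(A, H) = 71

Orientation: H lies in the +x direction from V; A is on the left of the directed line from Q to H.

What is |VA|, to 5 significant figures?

53.898

V is at the origin; VH is horizontal with |VH| = 55.6 and H in +x, so H = (55.6, 0). VQ runs at 147.6° with |VQ| = 23.9, so Q = (-20.179, 12.806). A is determined by |QA| = 49.6 and |AH| = 71.0 together: it lies at the intersection of circle(Q, 49.6) and circle(H, 71.0). With |QH| = 76.854, the foot of the radical line on QH is 21.636 from Q and the perpendicular offset is √(49.6² − 21.636²) = 44.632. Taking the left-of-QH solution: A = (8.5916, 53.209).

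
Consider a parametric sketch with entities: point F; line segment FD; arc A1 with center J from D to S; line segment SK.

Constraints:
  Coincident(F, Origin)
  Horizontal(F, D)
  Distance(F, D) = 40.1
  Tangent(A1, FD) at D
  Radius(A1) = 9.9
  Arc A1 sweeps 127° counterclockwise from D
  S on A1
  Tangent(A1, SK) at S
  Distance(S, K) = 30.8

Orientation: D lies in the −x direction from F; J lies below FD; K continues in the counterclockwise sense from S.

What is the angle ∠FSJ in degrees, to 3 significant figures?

18.7°

F is at the origin; F and D share the same y with |FD| = 40.1 and D on the −x side, so D = (-40.1, 0.00). Tangency of A1 to FD means the radius JD is perpendicular to FD, so J = D + (0, -9.9) = (-40.1, -9.90). On A1, D sits at bearing 90° from J; a 127° counterclockwise sweep puts S at bearing 217°, so S = J + 9.9·(cos 217°, sin 217°) = (-48.0, -15.9). Then cos ∠FSJ = SF·SJ / (|SF||SJ|), giving 18.7°.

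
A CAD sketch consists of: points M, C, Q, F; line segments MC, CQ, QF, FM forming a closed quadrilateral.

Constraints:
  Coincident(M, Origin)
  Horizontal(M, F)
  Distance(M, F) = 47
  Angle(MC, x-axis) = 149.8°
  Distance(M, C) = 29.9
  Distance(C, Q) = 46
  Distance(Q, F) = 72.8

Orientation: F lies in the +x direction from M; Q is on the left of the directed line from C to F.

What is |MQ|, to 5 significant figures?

54.187

Checks: |CQ| = 46.00 ✓; |QF| = 72.80 ✓.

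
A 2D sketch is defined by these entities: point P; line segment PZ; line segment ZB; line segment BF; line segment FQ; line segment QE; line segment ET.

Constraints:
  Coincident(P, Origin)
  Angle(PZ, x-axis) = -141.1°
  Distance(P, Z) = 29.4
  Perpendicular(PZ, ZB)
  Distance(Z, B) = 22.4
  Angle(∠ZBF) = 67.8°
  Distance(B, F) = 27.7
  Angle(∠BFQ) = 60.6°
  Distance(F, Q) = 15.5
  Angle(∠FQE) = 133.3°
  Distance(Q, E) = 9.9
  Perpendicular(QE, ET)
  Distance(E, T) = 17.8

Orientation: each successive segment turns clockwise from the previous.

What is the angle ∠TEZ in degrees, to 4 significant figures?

143.5°

∠FQE = 133.3° gives QE at -149.4° from the x-axis; with |QE| = 9.9, E = (-22.34, -13.23). The perpendicularity gives ET at right angles to QE, so ET runs at 120.6°; with |ET| = 17.8, T = (-31.40, 2.091). Then cos ∠TEZ = ET·EZ / (|ET||EZ|), giving 143.5°.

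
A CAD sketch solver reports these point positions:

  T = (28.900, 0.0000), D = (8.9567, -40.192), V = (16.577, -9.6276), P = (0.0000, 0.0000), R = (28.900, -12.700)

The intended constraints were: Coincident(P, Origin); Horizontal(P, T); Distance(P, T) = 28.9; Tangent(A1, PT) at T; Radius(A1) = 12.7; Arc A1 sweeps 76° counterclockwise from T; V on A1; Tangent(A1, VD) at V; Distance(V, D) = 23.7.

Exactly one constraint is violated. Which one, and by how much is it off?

Distance(V, D) = 23.7 — off by 7.80.

P = (0.00, 0.00) ✓; P.y = 0.00, T.y = 0.00 ✓; |PT| = 28.90 ✓; ∠(RT, TP) = 90.00° ✓; |RT| = 12.70 ✓; bearing(R→V) − bearing(R→T) = 76.00° ✓; |RV| = 12.70 ✓; ∠(RV, VD) = 90.00° ✓; |VD| = 31.50 ✗.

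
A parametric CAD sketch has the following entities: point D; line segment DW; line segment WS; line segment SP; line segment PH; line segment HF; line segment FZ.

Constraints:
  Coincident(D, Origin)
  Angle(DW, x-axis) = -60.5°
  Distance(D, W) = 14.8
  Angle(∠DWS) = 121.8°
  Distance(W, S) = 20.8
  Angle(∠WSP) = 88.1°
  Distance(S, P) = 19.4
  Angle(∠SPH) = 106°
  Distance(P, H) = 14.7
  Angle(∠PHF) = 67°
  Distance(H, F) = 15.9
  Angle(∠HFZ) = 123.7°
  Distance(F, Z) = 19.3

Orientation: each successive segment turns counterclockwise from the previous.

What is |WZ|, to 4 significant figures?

25.89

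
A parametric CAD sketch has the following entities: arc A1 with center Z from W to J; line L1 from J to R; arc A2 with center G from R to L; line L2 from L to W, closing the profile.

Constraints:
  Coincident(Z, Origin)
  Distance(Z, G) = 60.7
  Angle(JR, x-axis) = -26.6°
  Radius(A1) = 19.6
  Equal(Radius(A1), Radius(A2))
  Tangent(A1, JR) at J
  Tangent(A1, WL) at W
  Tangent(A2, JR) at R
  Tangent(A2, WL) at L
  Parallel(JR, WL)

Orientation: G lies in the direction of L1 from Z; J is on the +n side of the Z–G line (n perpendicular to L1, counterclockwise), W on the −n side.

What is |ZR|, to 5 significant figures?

63.786

The slot axis is L1's direction at -26.6°, so u = (cos -26.6°, sin -26.6°) = (0.89415, -0.44776) and n = (−sin -26.6°, cos -26.6°) = (0.44776, 0.89415). Z is at the origin and G lies 60.7 along u from Z, so G = 60.7·u = (54.275, -27.179). Tangency of A1 to both parallel lines with radius 19.6 puts J and W at Z ± 19.6·n: J = (8.7761, 17.525), W = (-8.7761, -17.525). Equal radii place R and L the same way about G: R = G + 19.6·n = (63.051, -9.6536), L = G − 19.6·n = (45.499, -44.704). Then |ZR| = |R − Z| = 63.786.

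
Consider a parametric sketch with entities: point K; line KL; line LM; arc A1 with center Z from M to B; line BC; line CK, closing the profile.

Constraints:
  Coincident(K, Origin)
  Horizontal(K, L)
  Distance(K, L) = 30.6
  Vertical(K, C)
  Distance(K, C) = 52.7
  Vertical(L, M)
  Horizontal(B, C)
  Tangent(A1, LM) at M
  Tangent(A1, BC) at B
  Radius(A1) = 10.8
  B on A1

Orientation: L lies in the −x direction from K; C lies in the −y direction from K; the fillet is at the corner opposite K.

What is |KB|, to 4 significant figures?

56.30

The virtual corner opposite K is at (-30.60, -52.70). Tangency of A1 to LM means the radius ZM is perpendicular to LM and since A1 is tangent to BC there, ZB ⟂ BC, with radius 10.8, so the center Z sits 10.8 in from both sides at Z = (-19.80, -41.90). That places the tangent points at M = (-30.60, -41.90) on LM and B = (-19.80, -52.70) on BC. Then |KB| = |B − K| = 56.30.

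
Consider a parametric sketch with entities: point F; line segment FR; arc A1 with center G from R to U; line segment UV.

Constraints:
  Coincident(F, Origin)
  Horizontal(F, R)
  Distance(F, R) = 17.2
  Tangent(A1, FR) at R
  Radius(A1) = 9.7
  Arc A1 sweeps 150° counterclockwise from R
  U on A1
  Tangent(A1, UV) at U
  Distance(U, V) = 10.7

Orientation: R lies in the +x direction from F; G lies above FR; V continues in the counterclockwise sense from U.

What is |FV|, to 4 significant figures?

26.71

F is at the origin; F and R share the same y with |FR| = 17.2 and R on the +x side, so R = (17.20, 0.000). A1 meets FR tangentially, so GR is at right angles to FR, so G = R + (0, 9.7) = (17.20, 9.700). On A1, R sits at bearing -90° from G; a 150° counterclockwise sweep puts U at bearing 60°, so U = G + 9.7·(cos 60°, sin 60°) = (22.05, 18.10). The tangent condition forces GU to be normal to UV, so UV runs along (−sin 60°, cos 60°); with |UV| = 10.7, V = (12.78, 23.45). Then |FV| = |V − F| = 26.71.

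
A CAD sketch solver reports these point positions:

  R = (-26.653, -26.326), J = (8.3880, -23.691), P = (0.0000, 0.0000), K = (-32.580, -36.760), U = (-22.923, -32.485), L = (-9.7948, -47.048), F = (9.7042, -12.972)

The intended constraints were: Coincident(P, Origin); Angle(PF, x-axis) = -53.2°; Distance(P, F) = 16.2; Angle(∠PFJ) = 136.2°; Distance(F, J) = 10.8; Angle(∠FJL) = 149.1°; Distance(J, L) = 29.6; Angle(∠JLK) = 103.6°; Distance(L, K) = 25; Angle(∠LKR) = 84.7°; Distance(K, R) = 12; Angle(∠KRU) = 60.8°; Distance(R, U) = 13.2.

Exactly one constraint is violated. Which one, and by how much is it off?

Distance(R, U) = 13.2 — off by 6.00.

P = (0.00, 0.00) ✓; PF at -53.20° ✓; |PF| = 16.20 ✓; ∠PFJ = 136.2° ✓; |FJ| = 10.80 ✓; ∠FJL = 149.1° ✓; |JL| = 29.60 ✓; ∠JLK = 103.6° ✓; |LK| = 25.00 ✓; ∠LKR = 84.70° ✓; |KR| = 12.00 ✓; ∠KRU = 60.80° ✓; |RU| = 7.200 ✗.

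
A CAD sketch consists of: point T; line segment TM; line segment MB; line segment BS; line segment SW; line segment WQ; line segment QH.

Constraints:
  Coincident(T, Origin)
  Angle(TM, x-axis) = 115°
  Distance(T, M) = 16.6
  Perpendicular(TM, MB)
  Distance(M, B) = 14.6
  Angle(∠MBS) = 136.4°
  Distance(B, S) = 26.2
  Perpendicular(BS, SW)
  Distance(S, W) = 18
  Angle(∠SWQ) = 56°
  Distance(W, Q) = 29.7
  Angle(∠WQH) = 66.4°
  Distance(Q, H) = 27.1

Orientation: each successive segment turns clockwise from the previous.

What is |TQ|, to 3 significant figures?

20.7

BS ⟂ SW, so SW runs at -109°; with |SW| = 18.0, W = (25.3, -4.20). ∠SWQ = 56.0° gives WQ at 127° from the x-axis; with |WQ| = 29.7, Q = (7.27, 19.4). Then |TQ| = |Q − T| = 20.7.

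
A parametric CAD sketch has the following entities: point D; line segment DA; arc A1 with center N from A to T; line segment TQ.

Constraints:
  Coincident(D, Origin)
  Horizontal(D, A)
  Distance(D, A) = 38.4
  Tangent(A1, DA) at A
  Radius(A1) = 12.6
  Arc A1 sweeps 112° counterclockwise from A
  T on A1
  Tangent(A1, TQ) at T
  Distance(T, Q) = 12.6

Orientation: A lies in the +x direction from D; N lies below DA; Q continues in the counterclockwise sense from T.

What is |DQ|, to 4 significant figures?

42.77

D is at the origin; D and A share the same y with |DA| = 38.4 and A on the +x side, so A = (38.40, 0.000). Since A1 is tangent to DA there, NA ⟂ DA, so N = A + (0, -12.6) = (38.40, -12.60). On A1, A sits at bearing 90° from N; a 112° counterclockwise sweep puts T at bearing 202°, so T = N + 12.6·(cos 202°, sin 202°) = (26.72, -17.32). Tangency of A1 to TQ means the radius NT is perpendicular to TQ, so TQ runs along (−sin 202°, cos 202°); with |TQ| = 12.6, Q = (31.44, -29.00). Then |DQ| = |Q − D| = 42.77.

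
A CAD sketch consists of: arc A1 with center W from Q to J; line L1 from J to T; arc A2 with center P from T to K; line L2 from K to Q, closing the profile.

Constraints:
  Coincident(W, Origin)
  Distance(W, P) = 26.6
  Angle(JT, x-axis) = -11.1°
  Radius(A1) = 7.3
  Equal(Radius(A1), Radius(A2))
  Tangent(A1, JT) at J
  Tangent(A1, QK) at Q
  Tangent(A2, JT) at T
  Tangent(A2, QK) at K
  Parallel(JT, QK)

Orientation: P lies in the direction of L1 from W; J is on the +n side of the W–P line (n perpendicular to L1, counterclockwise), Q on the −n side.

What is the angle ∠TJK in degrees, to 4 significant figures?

28.76°

The slot axis is L1's direction at -11.1°, so u = (cos -11.1°, sin -11.1°) = (0.9813, -0.1925) and n = (−sin -11.1°, cos -11.1°) = (0.1925, 0.9813). W is at the origin and P lies 26.6 along u from W, so P = 26.6·u = (26.10, -5.121). Tangency of A1 to both parallel lines with radius 7.3 puts J and Q at W ± 7.3·n: J = (1.405, 7.163), Q = (-1.405, -7.163). Equal radii place T and K the same way about P: T = P + 7.3·n = (27.51, 2.042), K = P − 7.3·n = (24.70, -12.28). Then cos ∠TJK = JT·JK / (|JT||JK|), giving 28.76°.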